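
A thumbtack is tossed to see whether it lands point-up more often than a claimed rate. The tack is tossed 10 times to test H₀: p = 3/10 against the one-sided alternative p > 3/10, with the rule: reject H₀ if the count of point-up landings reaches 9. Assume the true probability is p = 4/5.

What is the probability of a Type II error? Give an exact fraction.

6095609/9765625

β = P(fail to reject H₀ | Ha true) = P(Y ≤ 8 | p = 4/5), Y ~ Binomial(10, 4/5).
Adding the binomial probabilities P(Y=0)+…+P(Y=8) at p = 4/5 gives 6095609/9765625.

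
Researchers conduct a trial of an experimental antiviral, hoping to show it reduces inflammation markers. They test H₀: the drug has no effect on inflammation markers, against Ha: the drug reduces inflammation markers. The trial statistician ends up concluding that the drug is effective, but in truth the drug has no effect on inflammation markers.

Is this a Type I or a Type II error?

Type I error

'Concluding that the drug is effective' corresponds to rejecting H₀.
H₀ was rejected but H₀ is true — a Type I error (false positive).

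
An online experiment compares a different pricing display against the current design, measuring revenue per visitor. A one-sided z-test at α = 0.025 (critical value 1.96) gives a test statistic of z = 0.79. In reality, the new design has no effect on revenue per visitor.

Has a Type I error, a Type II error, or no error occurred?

Neither — the decision is correct.

The conventional null hypothesis is that the new design has no effect on revenue per visitor.
Since z = 0.79 ≤ z* = 1.96, H₀ is not rejected.
H₀ is true (actually the new design has no effect on revenue per visitor).
The decision matches the true state — no error.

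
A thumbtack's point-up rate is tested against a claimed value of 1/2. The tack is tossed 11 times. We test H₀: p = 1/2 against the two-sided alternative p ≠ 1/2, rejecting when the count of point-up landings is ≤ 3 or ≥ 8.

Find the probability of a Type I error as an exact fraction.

The significance level is the null-hypothesis probability of the rejection region {≤3} ∪ {≥8}.
Each tail has probability (1 + 11 + 55 + 165)/2048; doubling gives α = 464/2048 = 29/128.

29/128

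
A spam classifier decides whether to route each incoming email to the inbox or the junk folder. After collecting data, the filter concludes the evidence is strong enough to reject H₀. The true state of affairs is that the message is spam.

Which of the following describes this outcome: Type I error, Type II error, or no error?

The conventional null hypothesis here is that the message is legitimate (not spam).
The test rejected a false H₀ — the decision matches the true state.

No error — this is a correct decision.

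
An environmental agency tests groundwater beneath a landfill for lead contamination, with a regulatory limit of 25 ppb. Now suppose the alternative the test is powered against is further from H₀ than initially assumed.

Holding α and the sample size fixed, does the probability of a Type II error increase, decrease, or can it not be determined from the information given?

A bigger departure from H₀ is easier for the test to detect, so it fails to reject less often.

It decreases.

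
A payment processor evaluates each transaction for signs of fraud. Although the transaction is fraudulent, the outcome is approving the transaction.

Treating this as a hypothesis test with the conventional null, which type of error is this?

Type II error

The null hypothesis here is that the transaction is legitimate.
'Approving the transaction' corresponds to failing to reject H₀.
H₀ was not rejected but H₀ is false — a Type II error (false negative).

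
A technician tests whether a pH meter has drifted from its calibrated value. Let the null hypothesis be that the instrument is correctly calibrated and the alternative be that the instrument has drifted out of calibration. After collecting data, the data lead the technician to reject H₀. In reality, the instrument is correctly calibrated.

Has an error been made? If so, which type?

H₀ was rejected, but H₀ is actually true.
Rejecting a true null hypothesis is a Type I error (false positive).

Type I error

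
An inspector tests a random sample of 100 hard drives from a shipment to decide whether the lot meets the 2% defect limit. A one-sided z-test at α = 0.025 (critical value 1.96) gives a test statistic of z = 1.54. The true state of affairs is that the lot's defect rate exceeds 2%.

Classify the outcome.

Type II error

The conventional null hypothesis is that the lot's defect rate is 2% (within specification).
Since z = 1.54 ≤ z* = 1.96, H₀ is not rejected.
H₀ is false (actually the lot's defect rate exceeds 2%).
Failing to reject a false H₀ is a Type II error.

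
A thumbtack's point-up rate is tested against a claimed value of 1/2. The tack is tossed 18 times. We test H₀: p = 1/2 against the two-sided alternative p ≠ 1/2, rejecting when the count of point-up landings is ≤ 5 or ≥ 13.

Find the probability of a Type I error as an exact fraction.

Under H₀, X ~ Binomial(18, 1/2); α is the probability of landing in either tail, P(X ≤ 5) + P(X ≥ 13).
The two tails are symmetric, so α = 2·(1 + 18 + 153 + 816 + 3060 + 8568)/2^18 = 25232/262144 = 1577/16384.

1577/16384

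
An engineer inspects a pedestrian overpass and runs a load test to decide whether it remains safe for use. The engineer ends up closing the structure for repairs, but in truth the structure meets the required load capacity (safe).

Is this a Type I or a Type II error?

Type I error

The null hypothesis here is that the structure meets the required load capacity (safe).
'Closing the structure for repairs' corresponds to rejecting H₀.
H₀ was rejected but H₀ is true — a Type I error (false positive).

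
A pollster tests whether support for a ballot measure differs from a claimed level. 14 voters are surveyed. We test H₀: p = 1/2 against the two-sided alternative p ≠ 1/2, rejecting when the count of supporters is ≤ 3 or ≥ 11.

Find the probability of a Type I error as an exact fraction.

The significance level is the null-hypothesis probability of the rejection region {≤3} ∪ {≥11}.
By symmetry, α = 2·P(S ≤ 3) = 2·(1 + 14 + 91 + 364)/16384 = 940/16384 = 235/4096.

235/4096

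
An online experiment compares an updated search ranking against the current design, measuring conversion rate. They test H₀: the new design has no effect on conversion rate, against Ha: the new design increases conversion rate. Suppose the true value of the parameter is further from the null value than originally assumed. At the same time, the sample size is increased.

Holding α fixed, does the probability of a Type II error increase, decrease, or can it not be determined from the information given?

It decreases.

The further the true parameter sits from the null value, the more of the Ha sampling distribution falls in the rejection region. Increasing n separates the H₀ and Ha sampling distributions, so under Ha fewer outcomes land in the acceptance region. Both changes push β in the same direction.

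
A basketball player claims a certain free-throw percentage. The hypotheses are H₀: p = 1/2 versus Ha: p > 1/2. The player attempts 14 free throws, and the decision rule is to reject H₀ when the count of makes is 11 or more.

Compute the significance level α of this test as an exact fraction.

α = P(reject H₀ | H₀ true) = P(K ≥ 11 | p = 1/2), with K ~ Binomial(14, 1/2).
That's C(14,11) + C(14,12) + C(14,13) + C(14,14) over 2^14, i.e. (364 + 91 + 14 + 1)/16384 = 470/16384 = 235/8192.

235/8192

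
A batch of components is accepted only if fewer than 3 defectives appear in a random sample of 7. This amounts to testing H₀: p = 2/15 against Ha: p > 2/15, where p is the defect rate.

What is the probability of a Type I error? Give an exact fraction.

Under H₀, X ~ Binomial(7, 2/15); the Type I error rate is P(X ≥ 3).
α = 1 − P(X ≤ 2) = 1 − 10767497/11390625 = 623128/11390625.

623128/11390625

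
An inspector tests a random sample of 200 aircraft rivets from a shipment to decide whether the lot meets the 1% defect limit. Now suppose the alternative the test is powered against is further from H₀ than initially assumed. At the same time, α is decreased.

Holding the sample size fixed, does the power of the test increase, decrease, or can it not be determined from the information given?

Cannot be determined from the information given.

The first change alone would make β decrease; the second alone would make β increase. Which effect dominates depends on the magnitudes, which are not given.
Since power = 1 − β, the effect on power is likewise indeterminate.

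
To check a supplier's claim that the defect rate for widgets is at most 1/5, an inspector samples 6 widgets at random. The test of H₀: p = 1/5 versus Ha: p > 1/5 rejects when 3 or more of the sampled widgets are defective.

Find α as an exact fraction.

309/3125

Under H₀, S ~ Binomial(6, 1/5); the Type I error rate is P(S ≥ 3).
Via the complement, α = 1 − Σ_{j=0}^{2} C(6,j)(1/5)^j(4/5)^{6-j} = 309/3125.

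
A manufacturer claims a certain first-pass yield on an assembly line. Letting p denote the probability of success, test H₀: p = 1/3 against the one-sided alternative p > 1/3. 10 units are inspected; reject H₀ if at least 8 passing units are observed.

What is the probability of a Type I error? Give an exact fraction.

α = P(reject H₀ | H₀ true) = P(X ≥ 8 | p = 1/3), with X ~ Binomial(10, 1/3).
P(X ≥ 8) = Σ_{j=8}^{10} C(10,j)·(1/3)^j·(2/3)^{10-j} = 67/19683.

67/19683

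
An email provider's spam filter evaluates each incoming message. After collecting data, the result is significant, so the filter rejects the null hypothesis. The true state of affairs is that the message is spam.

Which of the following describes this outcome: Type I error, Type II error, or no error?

No error — this is a correct decision.

The conventional null hypothesis here is that the message is legitimate (not spam).
The test rejected a false H₀ — the decision matches the true state.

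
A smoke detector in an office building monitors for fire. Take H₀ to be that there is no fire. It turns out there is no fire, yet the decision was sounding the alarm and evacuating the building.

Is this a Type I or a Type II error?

Type I error

'Sounding the alarm and evacuating the building' corresponds to rejecting H₀.
H₀ was rejected but H₀ is true — a Type I error (false positive).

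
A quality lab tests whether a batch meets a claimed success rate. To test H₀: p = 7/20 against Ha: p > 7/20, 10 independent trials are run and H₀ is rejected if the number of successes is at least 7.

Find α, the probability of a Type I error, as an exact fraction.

66622158071/2560000000000

Under H₀, X ~ Binomial(10, 7/20), and α = P(X ≥ 7).
Summing C(10,j)(7/20)^j(13/20)^{10−j} for j = 7,…,10 gives 66622158071/2560000000000.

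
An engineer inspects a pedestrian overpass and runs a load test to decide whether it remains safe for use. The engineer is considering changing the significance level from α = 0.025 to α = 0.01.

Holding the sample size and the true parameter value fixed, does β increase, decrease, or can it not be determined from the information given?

It increases.

Tightening α shrinks the rejection region. When Ha holds, fewer sample outcomes clear the stricter threshold, so more fall in the acceptance region.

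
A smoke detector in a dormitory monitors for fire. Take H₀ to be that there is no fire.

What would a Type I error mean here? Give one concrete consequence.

A Type I error is rejecting H₀ when H₀ is true.
Here that means sounding the alarm and evacuating the building when actually there is no fire.

A Type I error would mean concluding that there is a fire when in fact there is no fire. Consequence: the building is evacuated for a false alarm, disrupting work.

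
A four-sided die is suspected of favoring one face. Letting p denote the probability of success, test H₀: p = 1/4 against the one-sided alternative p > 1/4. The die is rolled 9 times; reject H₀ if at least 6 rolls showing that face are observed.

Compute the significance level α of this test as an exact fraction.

655/65536

Under H₀, X ~ Binomial(9, 1/4), and α = P(X ≥ 6).
Adding the binomial terms for j = 6 through 9 with p = 1/4 yields 655/65536.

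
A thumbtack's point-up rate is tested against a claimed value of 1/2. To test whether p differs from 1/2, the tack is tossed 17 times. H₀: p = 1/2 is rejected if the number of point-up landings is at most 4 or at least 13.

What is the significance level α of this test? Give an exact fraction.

1607/32768

The significance level is the null-hypothesis probability of the rejection region {≤4} ∪ {≥13}.
Each tail has probability (1 + 17 + 136 + 680 + 2380)/131072; doubling gives α = 6428/131072 = 1607/32768.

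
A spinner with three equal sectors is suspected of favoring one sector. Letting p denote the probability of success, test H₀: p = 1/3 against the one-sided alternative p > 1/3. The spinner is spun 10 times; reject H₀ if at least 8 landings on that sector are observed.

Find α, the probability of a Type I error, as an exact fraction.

67/19683

α = P(reject H₀ | H₀ true) = P(K ≥ 8 | p = 1/3), with K ~ Binomial(10, 1/3).
Summing C(10,j)(1/3)^j(2/3)^{10−j} for j = 8,…,10 gives 67/19683.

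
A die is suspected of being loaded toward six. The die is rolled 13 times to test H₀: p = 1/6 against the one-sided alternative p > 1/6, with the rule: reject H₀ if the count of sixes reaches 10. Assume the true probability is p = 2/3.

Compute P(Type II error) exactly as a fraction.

1080275/1594323

Under the alternative p = 2/3, X ~ Binomial(13, 2/3); β is the probability the test does not reject, P(X < 10).
Adding the binomial probabilities P(X=0)+…+P(X=9) at p = 2/3 gives 1080275/1594323.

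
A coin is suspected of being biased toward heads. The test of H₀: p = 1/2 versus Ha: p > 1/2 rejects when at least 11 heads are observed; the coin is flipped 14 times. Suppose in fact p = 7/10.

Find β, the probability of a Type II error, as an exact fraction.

Under the alternative p = 7/10, S ~ Binomial(14, 7/10); β is the probability the test does not reject, P(S < 11).
Adding the binomial probabilities P(S=0)+…+P(S=10) at p = 7/10 gives 32241628521117/50000000000000.

32241628521117/50000000000000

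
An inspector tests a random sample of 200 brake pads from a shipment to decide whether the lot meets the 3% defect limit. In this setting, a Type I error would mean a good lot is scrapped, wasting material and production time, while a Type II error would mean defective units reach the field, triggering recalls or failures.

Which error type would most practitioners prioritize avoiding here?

The Type II consequence (defective units reach the field, triggering recalls or failures) is more severe than the Type I consequence (a good lot is scrapped, wasting material and production time).

Type II error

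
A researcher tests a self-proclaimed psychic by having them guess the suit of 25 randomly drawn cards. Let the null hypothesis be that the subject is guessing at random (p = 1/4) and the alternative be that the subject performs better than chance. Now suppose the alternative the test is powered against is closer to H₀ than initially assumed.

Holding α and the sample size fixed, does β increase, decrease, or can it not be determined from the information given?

A smaller true effect puts the Ha sampling distribution closer to H₀, so more of it falls in the non-rejection region.

It increases.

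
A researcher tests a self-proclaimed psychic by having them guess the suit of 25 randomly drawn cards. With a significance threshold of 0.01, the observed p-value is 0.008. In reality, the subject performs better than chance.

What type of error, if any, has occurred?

No error (correct decision).

The conventional null hypothesis is that the subject is guessing at random (p = 1/4).
Since p = 0.008 < α = 0.01, H₀ is rejected.
H₀ is false (actually the subject performs better than chance).
The decision matches the true state — no error.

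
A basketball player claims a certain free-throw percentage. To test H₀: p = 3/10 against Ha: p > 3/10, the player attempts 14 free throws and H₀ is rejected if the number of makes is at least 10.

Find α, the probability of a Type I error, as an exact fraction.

33313260987/20000000000000

The Type I error probability is α = P(X ≥ 10) computed under H₀, where X ~ Binomial(14, 3/10).
P(X ≥ 10) = Σ_{j=10}^{14} C(14,j)·(3/10)^j·(7/10)^{14-j} = 33313260987/20000000000000.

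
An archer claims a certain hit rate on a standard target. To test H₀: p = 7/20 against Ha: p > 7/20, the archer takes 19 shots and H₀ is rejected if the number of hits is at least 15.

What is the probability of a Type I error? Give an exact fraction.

The Type I error probability is α = P(Y ≥ 15) computed under H₀, where Y ~ Binomial(19, 7/20).
P(Y ≥ 15) = Σ_{j=15}^{19} C(19,j)·(7/20)^j·(13/20)^{19-j} = 30172619187361172599/262144000000000000000000.

30172619187361172599/262144000000000000000000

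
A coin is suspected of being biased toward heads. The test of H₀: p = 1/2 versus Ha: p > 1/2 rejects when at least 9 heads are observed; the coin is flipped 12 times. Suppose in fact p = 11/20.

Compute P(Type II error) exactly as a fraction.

β = P(fail to reject H₀ | Ha true) = P(Y ≤ 8 | p = 11/20), Y ~ Binomial(12, 11/20).
Adding the binomial probabilities P(Y=0)+…+P(Y=8) at p = 11/20 gives 709043757719553/819200000000000.

709043757719553/819200000000000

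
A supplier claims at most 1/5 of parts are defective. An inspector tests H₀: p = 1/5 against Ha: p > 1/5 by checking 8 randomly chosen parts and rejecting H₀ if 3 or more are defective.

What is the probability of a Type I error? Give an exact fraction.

The significance level is the probability, assuming p = 1/5, of seeing 3 or more defectives in 8 draws.
α = 1 − P(X ≤ 2) = 1 − 311296/390625 = 79329/390625.

79329/390625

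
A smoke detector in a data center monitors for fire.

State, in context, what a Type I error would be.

A Type I error would mean concluding that there is a fire when in fact there is no fire.

With the conventional null hypothesis that there is no fire:
A Type I error is rejecting H₀ when H₀ is true.
Here that means sounding the alarm and evacuating the building when actually there is no fire.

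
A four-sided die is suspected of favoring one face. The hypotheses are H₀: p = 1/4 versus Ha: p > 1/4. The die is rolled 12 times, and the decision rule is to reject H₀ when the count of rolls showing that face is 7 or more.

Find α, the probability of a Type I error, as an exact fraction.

119561/8388608

Under H₀, K ~ Binomial(12, 1/4), and α = P(K ≥ 7).
P(K ≥ 7) = Σ_{j=7}^{12} C(12,j)·(1/4)^j·(3/4)^{12-j} = 119561/8388608.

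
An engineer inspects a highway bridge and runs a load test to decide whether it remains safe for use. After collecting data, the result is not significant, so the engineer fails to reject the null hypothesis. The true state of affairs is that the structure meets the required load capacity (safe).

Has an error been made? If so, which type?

The conventional null hypothesis here is that the structure meets the required load capacity (safe).
The test retained a true H₀ — the decision matches the true state.

Neither — the decision is correct.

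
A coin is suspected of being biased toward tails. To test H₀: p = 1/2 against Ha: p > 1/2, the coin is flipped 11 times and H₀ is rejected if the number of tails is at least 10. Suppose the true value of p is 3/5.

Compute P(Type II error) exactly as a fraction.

Under the alternative p = 3/5, X ~ Binomial(11, 3/5); β is the probability the test does not reject, P(X < 10).
Summing C(11,j)·(3/5)^j·(2/5)^{11-j} for j = 0..9 gives 1894076/1953125.

1894076/1953125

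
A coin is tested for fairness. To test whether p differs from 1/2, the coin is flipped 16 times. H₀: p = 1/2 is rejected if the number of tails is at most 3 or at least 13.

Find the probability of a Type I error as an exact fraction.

697/32768

Under H₀, K ~ Binomial(16, 1/2); α is the probability of landing in either tail, P(K ≤ 3) + P(K ≥ 13).
By symmetry, α = 2·P(K ≤ 3) = 2·(1 + 16 + 120 + 560)/65536 = 1394/65536 = 697/32768.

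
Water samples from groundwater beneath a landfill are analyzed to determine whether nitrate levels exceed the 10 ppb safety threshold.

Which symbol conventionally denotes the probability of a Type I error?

α

P(Type I error) = P(reject H₀ | H₀ true) = α, the significance level.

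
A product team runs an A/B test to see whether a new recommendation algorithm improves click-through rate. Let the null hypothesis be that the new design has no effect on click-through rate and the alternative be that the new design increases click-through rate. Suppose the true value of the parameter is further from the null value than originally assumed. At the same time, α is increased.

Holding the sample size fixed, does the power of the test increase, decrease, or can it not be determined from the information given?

It increases.

A larger true effect moves the Ha sampling distribution further from the H₀ critical value, making rejection more likely when Ha is true. With a larger α the critical value moves toward the center, so more of the Ha sampling distribution lies in the rejection region. Both changes push β in the same direction.
Since power = 1 − β and β decreases, power increases.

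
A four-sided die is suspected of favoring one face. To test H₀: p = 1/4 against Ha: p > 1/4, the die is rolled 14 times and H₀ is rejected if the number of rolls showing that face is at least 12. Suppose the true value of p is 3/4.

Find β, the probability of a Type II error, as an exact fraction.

β = P(fail to reject H₀ | Ha true) = P(S ≤ 11 | p = 3/4), S ~ Binomial(14, 3/4).
Equivalently, β = 1 − P(S ≥ 12) = 96485417/134217728.

96485417/134217728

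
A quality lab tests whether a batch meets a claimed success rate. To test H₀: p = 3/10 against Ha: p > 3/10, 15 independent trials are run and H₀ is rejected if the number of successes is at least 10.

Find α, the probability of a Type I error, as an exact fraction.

Under H₀, S ~ Binomial(15, 3/10), and α = P(S ≥ 10).
Adding the binomial terms for j = 10 through 15 with p = 3/10 yields 913130252109/250000000000000.

913130252109/250000000000000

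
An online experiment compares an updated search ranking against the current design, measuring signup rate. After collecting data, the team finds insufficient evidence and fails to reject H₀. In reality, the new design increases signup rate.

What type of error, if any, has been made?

The conventional null hypothesis here is that the new design has no effect on signup rate.
H₀ was not rejected, but H₀ is actually false.
Failing to reject a false null hypothesis is a Type II error (false negative).

Type II error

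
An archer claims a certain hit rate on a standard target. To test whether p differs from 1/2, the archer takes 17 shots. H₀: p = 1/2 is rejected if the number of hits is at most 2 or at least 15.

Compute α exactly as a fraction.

77/32768

The significance level is the null-hypothesis probability of the rejection region {≤2} ∪ {≥15}.
By symmetry, α = 2·P(X ≤ 2) = 2·(1 + 17 + 136)/131072 = 308/131072 = 77/32768.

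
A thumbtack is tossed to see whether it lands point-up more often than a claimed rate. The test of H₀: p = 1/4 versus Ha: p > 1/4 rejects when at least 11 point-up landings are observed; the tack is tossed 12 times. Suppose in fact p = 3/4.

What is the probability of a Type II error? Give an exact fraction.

14120011/16777216

Under the alternative p = 3/4, Y ~ Binomial(12, 3/4); β is the probability the test does not reject, P(Y < 11).
Summing C(12,j)·(3/4)^j·(1/4)^{12-j} for j = 0..10 gives 14120011/16777216.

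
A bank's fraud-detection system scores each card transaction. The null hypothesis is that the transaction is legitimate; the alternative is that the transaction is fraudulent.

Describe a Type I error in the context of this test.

A Type I error would mean concluding that the transaction is fraudulent when in fact the transaction is legitimate.

A Type I error is rejecting H₀ when H₀ is true.
Here that means blocking the transaction and freezing the card when actually the transaction is legitimate.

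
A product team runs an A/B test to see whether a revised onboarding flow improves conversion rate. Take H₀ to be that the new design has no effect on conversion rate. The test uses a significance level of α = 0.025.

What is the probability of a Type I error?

0.025

The significance level α is, by definition, the probability of a Type I error — P(reject H₀ | H₀ true).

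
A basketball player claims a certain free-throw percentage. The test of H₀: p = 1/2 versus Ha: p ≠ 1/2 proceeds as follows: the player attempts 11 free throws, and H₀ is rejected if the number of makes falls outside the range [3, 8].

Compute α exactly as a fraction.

α = P(Y ≤ 2 or Y ≥ 9 | p = 1/2), Y ~ Binomial(11, 1/2).
The two tails are symmetric, so α = 2·(1 + 11 + 55)/2^11 = 134/2048 = 67/1024.

67/1024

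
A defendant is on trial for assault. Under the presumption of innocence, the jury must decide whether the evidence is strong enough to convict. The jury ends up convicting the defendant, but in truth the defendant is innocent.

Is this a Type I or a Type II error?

The null hypothesis here is that the defendant is innocent.
'Convicting the defendant' corresponds to rejecting H₀.
H₀ was rejected but H₀ is true — a Type I error (false positive).

Type I error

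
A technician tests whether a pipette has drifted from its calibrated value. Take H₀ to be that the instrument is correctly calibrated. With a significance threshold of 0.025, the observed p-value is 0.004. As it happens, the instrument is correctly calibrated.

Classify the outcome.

Type I error

Since p = 0.004 < α = 0.025, H₀ is rejected.
H₀ is true (actually the instrument is correctly calibrated).
Rejecting a true H₀ is a Type I error.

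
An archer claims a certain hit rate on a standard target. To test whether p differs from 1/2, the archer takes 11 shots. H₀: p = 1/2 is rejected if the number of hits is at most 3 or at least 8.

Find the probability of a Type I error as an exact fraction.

29/128

Under H₀, K ~ Binomial(11, 1/2); α is the probability of landing in either tail, P(K ≤ 3) + P(K ≥ 8).
Each tail has probability (1 + 11 + 55 + 165)/2048; doubling gives α = 464/2048 = 29/128.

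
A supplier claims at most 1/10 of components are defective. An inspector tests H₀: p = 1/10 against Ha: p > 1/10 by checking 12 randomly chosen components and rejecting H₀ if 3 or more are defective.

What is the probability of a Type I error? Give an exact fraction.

Under H₀, Y ~ Binomial(12, 1/10); the Type I error rate is P(Y ≥ 3).
Computing the lower-tail complement: 1 − 177826004451/200000000000 = 22173995549/200000000000.

22173995549/200000000000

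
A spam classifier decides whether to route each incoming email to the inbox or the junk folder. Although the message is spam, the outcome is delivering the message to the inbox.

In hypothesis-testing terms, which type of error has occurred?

Type II error

The null hypothesis here is that the message is legitimate (not spam).
'Delivering the message to the inbox' corresponds to failing to reject H₀.
H₀ was not rejected but H₀ is false — a Type II error (false negative).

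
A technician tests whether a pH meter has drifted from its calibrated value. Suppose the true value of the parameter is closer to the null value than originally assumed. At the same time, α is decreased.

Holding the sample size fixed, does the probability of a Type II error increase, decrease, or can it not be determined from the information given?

It increases.

A smaller departure from H₀ means the test statistic under Ha is distributed closer to where it would be under H₀; rejection becomes less likely. Tightening α shrinks the rejection region. When Ha holds, fewer sample outcomes clear the stricter threshold, so more fall in the acceptance region. Both changes push β in the same direction.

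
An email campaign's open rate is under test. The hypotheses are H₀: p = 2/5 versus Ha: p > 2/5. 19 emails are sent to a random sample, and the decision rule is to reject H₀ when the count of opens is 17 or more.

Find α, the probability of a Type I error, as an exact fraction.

217186304/19073486328125

α = P(reject H₀ | H₀ true) = P(K ≥ 17 | p = 2/5), with K ~ Binomial(19, 2/5).
Adding the binomial terms for j = 17 through 19 with p = 2/5 yields 217186304/19073486328125.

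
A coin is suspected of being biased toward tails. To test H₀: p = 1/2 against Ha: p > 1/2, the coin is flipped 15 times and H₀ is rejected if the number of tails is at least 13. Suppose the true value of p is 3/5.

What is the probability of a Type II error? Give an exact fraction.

29690124488/30517578125

A Type II error is failing to reject when Ha holds: with p = 3/5, β = P(Y ≤ 12).
Equivalently, β = 1 − P(Y ≥ 13) = 29690124488/30517578125.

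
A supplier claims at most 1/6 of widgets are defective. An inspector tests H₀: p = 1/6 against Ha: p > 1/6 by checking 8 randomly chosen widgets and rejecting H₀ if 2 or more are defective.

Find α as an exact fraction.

The significance level is the probability, assuming p = 1/6, of seeing 2 or more defectives in 8 draws.
Computing the lower-tail complement: 1 − 1015625/1679616 = 663991/1679616.

663991/1679616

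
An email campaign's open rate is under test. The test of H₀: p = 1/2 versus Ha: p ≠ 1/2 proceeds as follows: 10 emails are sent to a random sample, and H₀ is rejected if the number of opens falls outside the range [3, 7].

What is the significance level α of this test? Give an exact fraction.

7/64

Under H₀, Y ~ Binomial(10, 1/2); α is the probability of landing in either tail, P(Y ≤ 2) + P(Y ≥ 8).
By symmetry, α = 2·P(Y ≤ 2) = 2·(1 + 10 + 45)/1024 = 112/1024 = 7/64.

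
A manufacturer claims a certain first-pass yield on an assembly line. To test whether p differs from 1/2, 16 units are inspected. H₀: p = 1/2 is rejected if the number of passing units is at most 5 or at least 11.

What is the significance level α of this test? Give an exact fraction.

α = P(S ≤ 5 or S ≥ 11 | p = 1/2), S ~ Binomial(16, 1/2).
By symmetry, α = 2·P(S ≤ 5) = 2·(1 + 16 + 120 + 560 + 1820 + 4368)/65536 = 13770/65536 = 6885/32768.

6885/32768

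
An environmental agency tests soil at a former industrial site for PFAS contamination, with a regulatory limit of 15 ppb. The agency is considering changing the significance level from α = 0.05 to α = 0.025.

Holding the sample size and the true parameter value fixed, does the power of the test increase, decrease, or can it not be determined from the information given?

Tightening α shrinks the rejection region. When Ha holds, fewer sample outcomes clear the stricter threshold, so more fall in the acceptance region.
Since power = 1 − β and β increases, power decreases.

It decreases.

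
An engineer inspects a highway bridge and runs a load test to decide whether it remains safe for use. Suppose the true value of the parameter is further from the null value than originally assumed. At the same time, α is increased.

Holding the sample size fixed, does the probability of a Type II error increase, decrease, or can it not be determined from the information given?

It decreases.

A larger true effect moves the Ha sampling distribution further from the H₀ critical value, making rejection more likely when Ha is true. With a larger α the critical value moves toward the center, so more of the Ha sampling distribution lies in the rejection region. Both changes push β in the same direction.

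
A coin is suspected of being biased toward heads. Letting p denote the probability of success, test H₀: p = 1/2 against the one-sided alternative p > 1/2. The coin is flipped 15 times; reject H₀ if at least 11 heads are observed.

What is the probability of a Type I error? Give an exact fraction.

The Type I error probability is α = P(S ≥ 11) computed under H₀, where S ~ Binomial(15, 1/2).
P(S ≥ 11) = [C(15,11) + C(15,12) + C(15,13) + C(15,14) + C(15,15)] / 2^15 = (1365 + 455 + 105 + 15 + 1) / 32768 = 1941/32768.

1941/32768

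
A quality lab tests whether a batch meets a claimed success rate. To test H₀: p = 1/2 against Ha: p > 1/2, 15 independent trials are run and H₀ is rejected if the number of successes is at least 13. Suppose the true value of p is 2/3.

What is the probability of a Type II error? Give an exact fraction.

A Type II error is failing to reject when Ha holds: with p = 2/3, β = P(X ≤ 12).
Equivalently, β = 1 − P(X ≥ 13) = 13210219/14348907.

13210219/14348907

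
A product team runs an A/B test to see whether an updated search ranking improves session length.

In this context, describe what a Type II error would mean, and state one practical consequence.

With the conventional null hypothesis that the new design has no effect on session length:
A Type II error is failing to reject H₀ when H₀ is false.
Here that means keeping the current design when actually the new design increases session length.

A Type II error would mean concluding that the new design has no effect on session length (or at least failing to establish that the new design increases session length) when in fact the new design increases session length. Consequence: a genuinely better design is discarded.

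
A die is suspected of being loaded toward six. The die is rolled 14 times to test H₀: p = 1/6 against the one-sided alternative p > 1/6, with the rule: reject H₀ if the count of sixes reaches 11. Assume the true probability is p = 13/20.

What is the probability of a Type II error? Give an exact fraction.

A Type II error is failing to reject when Ha holds: with p = 13/20, β = P(S ≤ 10).
Adding the binomial probabilities P(S=0)+…+P(S=10) at p = 13/20 gives 638569946045404807/819200000000000000.

638569946045404807/819200000000000000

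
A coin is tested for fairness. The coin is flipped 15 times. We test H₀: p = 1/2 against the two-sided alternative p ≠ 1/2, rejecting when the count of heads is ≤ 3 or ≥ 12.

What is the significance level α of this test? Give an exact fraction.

α = P(Y ≤ 3 or Y ≥ 12 | p = 1/2), Y ~ Binomial(15, 1/2).
Each tail has probability (1 + 15 + 105 + 455)/32768; doubling gives α = 1152/32768 = 9/256.

9/256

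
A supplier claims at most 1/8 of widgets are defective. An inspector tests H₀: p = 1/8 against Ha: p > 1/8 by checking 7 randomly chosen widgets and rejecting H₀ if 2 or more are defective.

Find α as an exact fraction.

The significance level is the probability, assuming p = 1/8, of seeing 2 or more defectives in 7 draws.
Via the complement, α = 1 − Σ_{j=0}^{1} C(7,j)(1/8)^j(7/8)^{7-j} = 225033/1048576.

225033/1048576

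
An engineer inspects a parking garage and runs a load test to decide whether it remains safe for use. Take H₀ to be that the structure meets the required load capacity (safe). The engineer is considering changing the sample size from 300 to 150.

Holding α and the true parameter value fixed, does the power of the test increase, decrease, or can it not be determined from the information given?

A smaller sample increases the standard error, so the sampling distributions under H₀ and Ha overlap more.
Since power = 1 − β and β increases, power decreases.

It decreases.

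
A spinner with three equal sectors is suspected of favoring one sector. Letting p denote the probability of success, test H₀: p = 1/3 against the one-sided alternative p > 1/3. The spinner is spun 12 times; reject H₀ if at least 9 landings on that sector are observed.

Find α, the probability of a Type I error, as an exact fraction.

α = P(reject H₀ | H₀ true) = P(X ≥ 9 | p = 1/3), with X ~ Binomial(12, 1/3).
P(X ≥ 9) = Σ_{j=9}^{12} C(12,j)·(1/3)^j·(2/3)^{12-j} = 683/177147.

683/177147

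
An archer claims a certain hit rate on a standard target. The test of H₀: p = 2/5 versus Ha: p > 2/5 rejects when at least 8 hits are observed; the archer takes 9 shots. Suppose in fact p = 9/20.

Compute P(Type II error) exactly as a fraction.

126837738533/128000000000

β = P(fail to reject H₀ | Ha true) = P(Y ≤ 7 | p = 9/20), Y ~ Binomial(9, 9/20).
Summing C(9,j)·(9/20)^j·(11/20)^{9-j} for j = 0..7 gives 126837738533/128000000000.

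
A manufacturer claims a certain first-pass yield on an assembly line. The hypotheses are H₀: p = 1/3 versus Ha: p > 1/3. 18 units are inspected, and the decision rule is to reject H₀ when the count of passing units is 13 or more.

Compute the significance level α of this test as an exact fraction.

The Type I error probability is α = P(S ≥ 13) computed under H₀, where S ~ Binomial(18, 1/3).
Summing C(18,j)(1/3)^j(2/3)^{18−j} for j = 13,…,18 gives 330313/387420489.

330313/387420489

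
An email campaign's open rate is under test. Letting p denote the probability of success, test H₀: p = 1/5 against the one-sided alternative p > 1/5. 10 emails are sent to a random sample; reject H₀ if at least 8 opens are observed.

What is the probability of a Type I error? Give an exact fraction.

α = P(reject H₀ | H₀ true) = P(K ≥ 8 | p = 1/5), with K ~ Binomial(10, 1/5).
P(K ≥ 8) = Σ_{j=8}^{10} C(10,j)·(1/5)^j·(4/5)^{10-j} = 761/9765625.

761/9765625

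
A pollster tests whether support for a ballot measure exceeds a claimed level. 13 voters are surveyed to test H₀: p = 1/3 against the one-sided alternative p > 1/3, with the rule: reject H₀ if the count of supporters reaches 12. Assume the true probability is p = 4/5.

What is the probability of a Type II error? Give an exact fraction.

935490453/1220703125

Under the alternative p = 4/5, Y ~ Binomial(13, 4/5); β is the probability the test does not reject, P(Y < 12).
Adding the binomial probabilities P(Y=0)+…+P(Y=11) at p = 4/5 gives 935490453/1220703125.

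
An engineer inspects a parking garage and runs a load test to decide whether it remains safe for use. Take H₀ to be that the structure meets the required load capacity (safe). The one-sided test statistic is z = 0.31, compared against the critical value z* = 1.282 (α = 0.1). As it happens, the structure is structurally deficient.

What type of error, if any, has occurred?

Since z = 0.31 ≤ z* = 1.282, H₀ is not rejected.
H₀ is false (actually the structure is structurally deficient).
Failing to reject a false H₀ is a Type II error.

Type II error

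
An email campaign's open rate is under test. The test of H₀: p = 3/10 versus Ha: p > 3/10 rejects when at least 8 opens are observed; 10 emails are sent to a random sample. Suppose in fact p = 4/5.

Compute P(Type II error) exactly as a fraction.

Under the alternative p = 4/5, K ~ Binomial(10, 4/5); β is the probability the test does not reject, P(K < 8).
Equivalently, β = 1 − P(K ≥ 8) = 3146489/9765625.

3146489/9765625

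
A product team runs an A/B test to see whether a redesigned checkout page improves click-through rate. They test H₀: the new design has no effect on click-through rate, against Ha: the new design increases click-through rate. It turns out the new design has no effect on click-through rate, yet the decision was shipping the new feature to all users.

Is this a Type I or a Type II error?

Type I error

'Shipping the new feature to all users' corresponds to rejecting H₀.
H₀ was rejected but H₀ is true — a Type I error (false positive).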